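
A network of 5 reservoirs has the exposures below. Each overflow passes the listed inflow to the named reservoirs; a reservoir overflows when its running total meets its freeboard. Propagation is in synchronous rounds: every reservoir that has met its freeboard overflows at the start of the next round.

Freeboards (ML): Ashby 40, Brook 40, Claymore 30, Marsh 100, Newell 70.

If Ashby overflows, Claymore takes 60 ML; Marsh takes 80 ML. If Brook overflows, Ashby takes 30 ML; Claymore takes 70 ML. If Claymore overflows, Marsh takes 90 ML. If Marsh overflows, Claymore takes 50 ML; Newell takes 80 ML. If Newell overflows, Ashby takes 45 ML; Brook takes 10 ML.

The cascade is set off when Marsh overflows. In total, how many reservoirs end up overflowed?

4

Round 1 — Marsh overflows (initial).
  Claymore: +50 → 50 ≥ 30
  Newell: +80 → 80 ≥ 70
Round 2 — Claymore, Newell overflow.
  Ashby: +45 → 45 ≥ 40
  Brook: +10 → 10 < 40
Round 3 — Ashby overflows.
No further overflows.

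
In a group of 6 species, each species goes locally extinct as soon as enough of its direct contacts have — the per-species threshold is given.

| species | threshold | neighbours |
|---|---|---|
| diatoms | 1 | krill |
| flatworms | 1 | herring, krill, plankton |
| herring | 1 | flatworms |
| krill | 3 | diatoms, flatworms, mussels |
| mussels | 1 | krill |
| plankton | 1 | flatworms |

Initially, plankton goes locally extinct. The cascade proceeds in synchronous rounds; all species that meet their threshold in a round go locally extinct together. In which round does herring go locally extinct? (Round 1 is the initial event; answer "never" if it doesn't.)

Round 1 — plankton goes locally extinct (initial).
Round 2 — checking thresholds:
  flatworms: 1 of 3 neighbours ≥ 1, goes locally extinct.
Round 3 — checking thresholds:
  herring: 1 of 1 neighbours ≥ 1, goes locally extinct.
  krill: 1 of 3 neighbours < 3, not yet.
Round 4 — no new extinctions; cascade stops.

3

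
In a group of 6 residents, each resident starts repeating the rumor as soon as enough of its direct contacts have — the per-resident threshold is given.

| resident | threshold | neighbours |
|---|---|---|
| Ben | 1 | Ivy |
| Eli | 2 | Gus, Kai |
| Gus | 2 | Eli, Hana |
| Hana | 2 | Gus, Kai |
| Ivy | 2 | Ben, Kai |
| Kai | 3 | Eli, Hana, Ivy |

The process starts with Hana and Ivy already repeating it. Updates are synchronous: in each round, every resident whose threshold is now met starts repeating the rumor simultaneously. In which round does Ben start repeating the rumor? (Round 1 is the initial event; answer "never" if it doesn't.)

Round 1 — Hana, Ivy start repeating the rumor (initial).
Round 2 — checking thresholds:
  Ben: 1 of 1 neighbours ≥ 1, starts repeating the rumor.
  Gus: 1 of 2 neighbours < 2, below threshold.
  Kai: 2 of 3 neighbours < 3, below threshold.
Round 3 — no new spreads; cascade stops.

2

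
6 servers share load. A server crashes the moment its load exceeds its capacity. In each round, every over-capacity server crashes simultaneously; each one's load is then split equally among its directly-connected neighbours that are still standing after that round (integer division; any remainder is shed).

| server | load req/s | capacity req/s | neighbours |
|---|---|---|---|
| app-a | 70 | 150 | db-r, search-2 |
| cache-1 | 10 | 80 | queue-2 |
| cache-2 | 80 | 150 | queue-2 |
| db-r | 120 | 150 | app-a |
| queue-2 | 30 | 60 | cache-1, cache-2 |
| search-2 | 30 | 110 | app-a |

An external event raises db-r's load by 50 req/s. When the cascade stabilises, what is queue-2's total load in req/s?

Round 1 — db-r at 170 > 150. db-r crashes.
  db-r sheds 170 req/s to app-a: 170 each.
    app-a: 70+170 = 240 > 150
Round 2 — app-a crashes.
  app-a sheds 240 req/s to search-2: 240 each.
    search-2: 30+240 = 270 > 110
Round 3 — search-2 crashes.
  search-2 sheds 270 req/s: no online neighbours, lost.
No further crashes.

30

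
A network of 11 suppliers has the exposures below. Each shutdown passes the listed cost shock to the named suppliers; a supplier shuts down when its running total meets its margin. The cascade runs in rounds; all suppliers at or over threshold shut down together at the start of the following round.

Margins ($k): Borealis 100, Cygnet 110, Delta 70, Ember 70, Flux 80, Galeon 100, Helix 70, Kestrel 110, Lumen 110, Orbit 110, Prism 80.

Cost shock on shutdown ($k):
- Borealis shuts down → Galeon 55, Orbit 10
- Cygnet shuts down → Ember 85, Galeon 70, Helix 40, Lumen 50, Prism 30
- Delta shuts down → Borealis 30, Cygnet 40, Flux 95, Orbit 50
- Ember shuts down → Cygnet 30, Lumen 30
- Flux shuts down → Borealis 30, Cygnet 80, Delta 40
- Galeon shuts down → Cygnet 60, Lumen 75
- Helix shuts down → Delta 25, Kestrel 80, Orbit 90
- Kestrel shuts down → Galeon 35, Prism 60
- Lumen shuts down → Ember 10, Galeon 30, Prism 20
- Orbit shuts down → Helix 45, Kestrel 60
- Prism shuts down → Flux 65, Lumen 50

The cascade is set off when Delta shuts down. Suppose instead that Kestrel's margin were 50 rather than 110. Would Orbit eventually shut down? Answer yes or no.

With Kestrel's margin at 50:
Round 1 — Delta shuts down (initial).
  Borealis: +30 → 30 < 100
  Cygnet: +40 → 40 < 110
  Flux: +95 → 95 ≥ 80
  Orbit: +50 → 50 < 110
Round 2 — Flux shuts down.
  Borealis: +30 → 60 < 100
  Cygnet: +80 → 120 ≥ 110
Round 3 — Cygnet shuts down.
  Ember: +85 → 85 ≥ 70
  Galeon: +70 → 70 < 100
  Helix: +40 → 40 < 70
  Lumen: +50 → 50 < 110
  Prism: +30 → 30 < 80
Round 4 — Ember shuts down.
  Lumen: +30 → 80 < 110
No further shutdowns.

no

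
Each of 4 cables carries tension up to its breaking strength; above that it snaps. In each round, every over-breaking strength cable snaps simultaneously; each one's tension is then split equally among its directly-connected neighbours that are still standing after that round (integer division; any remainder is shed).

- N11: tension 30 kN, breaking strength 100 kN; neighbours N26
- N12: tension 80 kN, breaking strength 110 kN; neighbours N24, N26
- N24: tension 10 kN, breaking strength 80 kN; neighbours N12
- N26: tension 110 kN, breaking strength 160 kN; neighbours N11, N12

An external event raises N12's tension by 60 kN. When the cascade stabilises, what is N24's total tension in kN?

80

Round 1 — N12 at 140 > 110. N12 snaps.
  N12 sheds 140 kN to N24, N26: 70 each.
    N24: 10+70 = 80 ≤ 80
    N26: 110+70 = 180 > 160
Round 2 — N26 snaps.
  N26 sheds 180 kN to N11: 180 each.
    N11: 30+180 = 210 > 100
Round 3 — N11 snaps.
  N11 sheds 210 kN: no online neighbours, lost.
No further breaks.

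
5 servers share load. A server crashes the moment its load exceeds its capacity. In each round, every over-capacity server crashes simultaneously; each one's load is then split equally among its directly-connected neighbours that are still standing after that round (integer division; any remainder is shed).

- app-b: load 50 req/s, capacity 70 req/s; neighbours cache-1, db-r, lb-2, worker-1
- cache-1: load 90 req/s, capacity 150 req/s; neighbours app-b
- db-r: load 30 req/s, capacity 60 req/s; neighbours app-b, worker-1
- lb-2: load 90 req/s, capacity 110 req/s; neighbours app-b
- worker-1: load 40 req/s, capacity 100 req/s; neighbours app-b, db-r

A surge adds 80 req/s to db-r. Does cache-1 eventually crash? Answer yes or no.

Round 1 — db-r at 110 > 60. db-r crashes.
  db-r sheds 110 req/s to app-b, worker-1: 55 each.
    app-b: 50+55 = 105 > 70
    worker-1: 40+55 = 95 ≤ 100
Round 2 — app-b crashes.
  app-b sheds 105 req/s to cache-1, lb-2, worker-1: 35 each.
    cache-1: 90+35 = 125 ≤ 150
    lb-2: 90+35 = 125 > 110
    worker-1: 95+35 = 130 > 100
Round 3 — lb-2, worker-1 crash.
  lb-2 sheds 125 req/s: no online neighbours, lost.
  worker-1 sheds 130 req/s: no online neighbours, lost.
No further crashes.

no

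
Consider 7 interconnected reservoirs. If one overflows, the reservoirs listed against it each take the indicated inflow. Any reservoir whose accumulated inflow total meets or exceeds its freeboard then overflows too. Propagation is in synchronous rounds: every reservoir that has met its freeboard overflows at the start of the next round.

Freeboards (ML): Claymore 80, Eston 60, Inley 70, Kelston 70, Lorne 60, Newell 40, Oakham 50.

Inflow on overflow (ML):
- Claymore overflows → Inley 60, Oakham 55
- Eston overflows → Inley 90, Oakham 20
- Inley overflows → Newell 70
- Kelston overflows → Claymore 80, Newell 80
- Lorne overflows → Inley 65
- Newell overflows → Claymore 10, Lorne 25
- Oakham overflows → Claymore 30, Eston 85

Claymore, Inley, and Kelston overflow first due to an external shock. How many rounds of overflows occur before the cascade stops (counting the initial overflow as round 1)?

Round 1 — Claymore, Inley, Kelston overflow (initial).
  Newell: +70+80 → 150 ≥ 40
  Oakham: +55 → 55 ≥ 50
Round 2 — Newell, Oakham overflow.
  Eston: +85 → 85 ≥ 60
  Lorne: +25 → 25 < 60
Round 3 — Eston overflows.
No further overflows.

3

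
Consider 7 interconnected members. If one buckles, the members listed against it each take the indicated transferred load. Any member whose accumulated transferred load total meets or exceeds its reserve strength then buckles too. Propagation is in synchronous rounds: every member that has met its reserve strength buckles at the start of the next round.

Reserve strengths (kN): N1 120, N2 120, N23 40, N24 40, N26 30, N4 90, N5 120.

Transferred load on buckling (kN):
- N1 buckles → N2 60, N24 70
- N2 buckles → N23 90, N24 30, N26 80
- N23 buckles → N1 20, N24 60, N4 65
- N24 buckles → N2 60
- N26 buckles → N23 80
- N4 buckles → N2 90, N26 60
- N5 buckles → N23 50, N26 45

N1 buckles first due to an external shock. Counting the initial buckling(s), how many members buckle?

5

Round 1 — N1 buckles (initial).
  N2: +60 → 60 < 120
  N24: +70 → 70 ≥ 40
Round 2 — N24 buckles.
  N2: +60 → 120 ≥ 120
Round 3 — N2 buckles.
  N23: +90 → 90 ≥ 40
  N26: +80 → 80 ≥ 30
Round 4 — N23, N26 buckle.
  N4: +65 → 65 < 90
No further bucklings.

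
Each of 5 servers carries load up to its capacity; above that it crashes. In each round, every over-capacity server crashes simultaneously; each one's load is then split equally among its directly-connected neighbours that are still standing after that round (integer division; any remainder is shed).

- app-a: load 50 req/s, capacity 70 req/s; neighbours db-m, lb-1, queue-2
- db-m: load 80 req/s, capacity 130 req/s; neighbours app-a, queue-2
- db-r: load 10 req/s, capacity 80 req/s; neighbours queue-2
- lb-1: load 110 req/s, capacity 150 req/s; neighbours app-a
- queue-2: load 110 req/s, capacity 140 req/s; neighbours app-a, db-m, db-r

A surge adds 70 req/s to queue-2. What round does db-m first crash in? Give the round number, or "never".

Round 1 — queue-2 at 180 > 140. queue-2 crashes.
  queue-2 sheds 180 req/s to app-a, db-m, db-r: 60 each.
    app-a: 50+60 = 110 > 70
    db-m: 80+60 = 140 > 130
    db-r: 10+60 = 70 ≤ 80
Round 2 — app-a, db-m crash.
  app-a sheds 110 req/s to lb-1: 110 each.
    lb-1: 110+110 = 220 > 150
  db-m sheds 140 req/s: no online neighbours, lost.
Round 3 — lb-1 crashes.
  lb-1 sheds 220 req/s: no online neighbours, lost.
No further crashes.

2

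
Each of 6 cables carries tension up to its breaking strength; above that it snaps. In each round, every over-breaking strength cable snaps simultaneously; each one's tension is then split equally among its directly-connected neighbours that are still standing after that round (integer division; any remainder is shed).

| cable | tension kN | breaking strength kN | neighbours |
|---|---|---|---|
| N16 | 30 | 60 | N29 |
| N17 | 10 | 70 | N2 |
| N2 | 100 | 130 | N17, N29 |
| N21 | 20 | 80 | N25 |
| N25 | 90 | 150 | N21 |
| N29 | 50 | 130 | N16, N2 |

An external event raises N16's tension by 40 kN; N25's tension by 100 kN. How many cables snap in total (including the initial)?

Round 1 — N16 at 70 > 60; N25 at 190 > 150. N16, N25 snap.
  N16 sheds 70 kN to N29: 70 each.
    N29: 50+70 = 120 ≤ 130
  N25 sheds 190 kN to N21: 190 each.
    N21: 20+190 = 210 > 80
Round 2 — N21 snaps.
  N21 sheds 210 kN: no online neighbours, lost.
No further breaks.

3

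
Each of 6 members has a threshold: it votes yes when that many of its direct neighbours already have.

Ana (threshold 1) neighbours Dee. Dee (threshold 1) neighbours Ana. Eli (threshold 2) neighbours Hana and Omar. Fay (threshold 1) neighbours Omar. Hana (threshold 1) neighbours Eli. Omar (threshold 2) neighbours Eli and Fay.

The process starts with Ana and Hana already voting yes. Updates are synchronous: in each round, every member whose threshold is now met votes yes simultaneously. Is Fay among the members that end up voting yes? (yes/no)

Round 1 — Ana, Hana vote yes (initial).
Round 2 — checking thresholds:
  Dee: 1 of 1 neighbours ≥ 1, votes yes.
  Eli: 1 of 2 neighbours < 2, holds.
Round 3 — no new yes votes; cascade stops.

no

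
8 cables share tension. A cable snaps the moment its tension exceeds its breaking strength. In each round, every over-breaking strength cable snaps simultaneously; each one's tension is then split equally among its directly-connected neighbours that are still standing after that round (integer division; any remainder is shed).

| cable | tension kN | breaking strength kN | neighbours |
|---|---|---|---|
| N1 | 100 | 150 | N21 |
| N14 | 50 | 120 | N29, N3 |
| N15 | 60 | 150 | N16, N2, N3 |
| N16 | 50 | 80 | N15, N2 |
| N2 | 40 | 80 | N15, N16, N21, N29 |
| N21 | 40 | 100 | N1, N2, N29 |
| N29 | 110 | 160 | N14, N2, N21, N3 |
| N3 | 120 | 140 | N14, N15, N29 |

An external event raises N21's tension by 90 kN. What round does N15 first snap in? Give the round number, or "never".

Round 1 — N21 at 130 > 100. N21 snaps.
  N21 sheds 130 kN to N1, N2, N29: 43 each (1 lost).
    N1: 100+43 = 143 ≤ 150
    N2: 40+43 = 83 > 80
    N29: 110+43 = 153 ≤ 160
Round 2 — N2 snaps.
  N2 sheds 83 kN to N15, N16, N29: 27 each (2 lost).
    N15: 60+27 = 87 ≤ 150
    N16: 50+27 = 77 ≤ 80
    N29: 153+27 = 180 > 160
Round 3 — N29 snaps.
  N29 sheds 180 kN to N14, N3: 90 each.
    N14: 50+90 = 140 > 120
    N3: 120+90 = 210 > 140
Round 4 — N14, N3 snap.
  N14 sheds 140 kN: no online neighbours, lost.
  N3 sheds 210 kN to N15: 210 each.
    N15: 87+210 = 297 > 150
Round 5 — N15 snaps.
  N15 sheds 297 kN to N16: 297 each.
    N16: 77+297 = 374 > 80
Round 6 — N16 snaps.
  N16 sheds 374 kN: no online neighbours, lost.
No further breaks.

5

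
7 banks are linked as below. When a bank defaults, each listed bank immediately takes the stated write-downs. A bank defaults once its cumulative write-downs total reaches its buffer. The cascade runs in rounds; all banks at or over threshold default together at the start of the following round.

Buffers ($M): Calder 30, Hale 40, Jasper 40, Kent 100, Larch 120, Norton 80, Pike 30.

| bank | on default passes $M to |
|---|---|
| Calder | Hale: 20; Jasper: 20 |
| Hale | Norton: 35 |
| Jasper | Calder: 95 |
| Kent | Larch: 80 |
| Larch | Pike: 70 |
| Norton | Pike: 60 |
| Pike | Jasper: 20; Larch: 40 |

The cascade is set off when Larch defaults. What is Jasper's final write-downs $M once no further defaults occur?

Round 1 — Larch defaults (initial).
  Pike: +70 → 70 ≥ 30
Round 2 — Pike defaults.
  Jasper: +20 → 20 < 40
No further defaults.

20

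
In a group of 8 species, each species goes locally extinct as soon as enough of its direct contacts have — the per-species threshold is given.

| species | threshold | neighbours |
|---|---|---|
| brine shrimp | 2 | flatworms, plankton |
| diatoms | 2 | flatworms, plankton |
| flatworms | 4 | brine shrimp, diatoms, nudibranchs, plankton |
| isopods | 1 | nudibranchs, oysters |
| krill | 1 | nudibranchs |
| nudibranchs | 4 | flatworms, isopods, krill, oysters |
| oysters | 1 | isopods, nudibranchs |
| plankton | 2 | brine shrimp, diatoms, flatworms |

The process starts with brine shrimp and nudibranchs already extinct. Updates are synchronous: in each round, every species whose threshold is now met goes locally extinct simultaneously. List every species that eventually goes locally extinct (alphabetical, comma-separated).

brine shrimp, isopods, krill, nudibranchs, oysters

Round 1 — brine shrimp, nudibranchs go locally extinct (initial).
Round 2 — checking thresholds:
  flatworms: 2 of 4 neighbours < 4, below threshold.
  isopods: 1 of 2 neighbours ≥ 1, goes locally extinct.
  krill: 1 of 1 neighbours ≥ 1, goes locally extinct.
  oysters: 1 of 2 neighbours ≥ 1, goes locally extinct.
  plankton: 1 of 3 neighbours < 2, below threshold.
Round 3 — no new extinctions; cascade stops.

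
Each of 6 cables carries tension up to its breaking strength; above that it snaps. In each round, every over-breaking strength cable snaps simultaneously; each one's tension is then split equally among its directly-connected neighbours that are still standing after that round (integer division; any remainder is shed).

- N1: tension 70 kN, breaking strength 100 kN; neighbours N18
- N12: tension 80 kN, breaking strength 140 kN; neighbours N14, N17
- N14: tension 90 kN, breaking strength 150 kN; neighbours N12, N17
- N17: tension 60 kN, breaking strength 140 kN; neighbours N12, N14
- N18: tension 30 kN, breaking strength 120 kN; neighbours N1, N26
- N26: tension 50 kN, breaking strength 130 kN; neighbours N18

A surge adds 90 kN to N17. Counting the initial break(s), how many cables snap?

3

Round 1 — N17 at 150 > 140. N17 snaps.
  N17 sheds 150 kN to N12, N14: 75 each.
    N12: 80+75 = 155 > 140
    N14: 90+75 = 165 > 150
Round 2 — N12, N14 snap.
  N12 sheds 155 kN: no online neighbours, lost.
  N14 sheds 165 kN: no online neighbours, lost.
No further breaks.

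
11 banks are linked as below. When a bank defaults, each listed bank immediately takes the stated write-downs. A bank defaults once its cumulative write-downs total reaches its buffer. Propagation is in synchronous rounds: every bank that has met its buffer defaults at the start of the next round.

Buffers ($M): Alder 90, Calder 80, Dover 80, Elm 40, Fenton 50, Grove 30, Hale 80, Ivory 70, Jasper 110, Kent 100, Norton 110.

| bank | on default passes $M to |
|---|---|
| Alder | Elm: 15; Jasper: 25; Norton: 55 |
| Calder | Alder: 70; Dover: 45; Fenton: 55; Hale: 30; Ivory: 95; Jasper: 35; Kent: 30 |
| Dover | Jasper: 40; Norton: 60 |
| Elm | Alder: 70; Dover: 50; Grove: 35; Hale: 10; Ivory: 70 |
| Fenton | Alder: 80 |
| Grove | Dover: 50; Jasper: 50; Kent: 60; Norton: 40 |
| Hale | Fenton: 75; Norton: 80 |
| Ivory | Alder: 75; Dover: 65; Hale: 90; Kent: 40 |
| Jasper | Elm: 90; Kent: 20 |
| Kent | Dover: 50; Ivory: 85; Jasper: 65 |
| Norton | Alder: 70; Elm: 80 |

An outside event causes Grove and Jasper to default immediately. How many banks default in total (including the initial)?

10

Round 1 — Grove, Jasper default (initial).
  Dover: +50 → 50 < 80
  Elm: +90 → 90 ≥ 40
  Kent: +60+20 → 80 < 100
  Norton: +40 → 40 < 110
Round 2 — Elm defaults.
  Alder: +70 → 70 < 90
  Dover: +50 → 100 ≥ 80
  Hale: +10 → 10 < 80
  Ivory: +70 → 70 ≥ 70
Round 3 — Dover, Ivory default.
  Alder: +75 → 145 ≥ 90
  Hale: +90 → 100 ≥ 80
  Kent: +40 → 120 ≥ 100
  Norton: +60 → 100 < 110
Round 4 — Alder, Hale, Kent default.
  Fenton: +75 → 75 ≥ 50
  Norton: +55+80 → 235 ≥ 110
Round 5 — Fenton, Norton default.
No further defaults.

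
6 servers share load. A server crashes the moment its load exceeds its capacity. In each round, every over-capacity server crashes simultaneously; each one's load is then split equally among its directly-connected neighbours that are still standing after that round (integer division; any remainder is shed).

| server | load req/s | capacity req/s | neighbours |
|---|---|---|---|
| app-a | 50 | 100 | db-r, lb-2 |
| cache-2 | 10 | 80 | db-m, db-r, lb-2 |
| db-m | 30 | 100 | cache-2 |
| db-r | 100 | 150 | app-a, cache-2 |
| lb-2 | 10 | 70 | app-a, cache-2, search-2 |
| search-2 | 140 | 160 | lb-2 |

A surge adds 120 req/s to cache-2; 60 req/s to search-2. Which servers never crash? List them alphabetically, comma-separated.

db-m

Round 1 — cache-2 at 130 > 80; search-2 at 200 > 160. cache-2, search-2 crash.
  cache-2 sheds 130 req/s to db-m, db-r, lb-2: 43 each (1 lost).
    db-m: 30+43 = 73 ≤ 100
    db-r: 100+43 = 143 ≤ 150
    lb-2: 10+43 = 53 ≤ 70
  search-2 sheds 200 req/s to lb-2: 200 each.
    lb-2: 53+200 = 253 > 70
Round 2 — lb-2 crashes.
  lb-2 sheds 253 req/s to app-a: 253 each.
    app-a: 50+253 = 303 > 100
Round 3 — app-a crashes.
  app-a sheds 303 req/s to db-r: 303 each.
    db-r: 143+303 = 446 > 150
Round 4 — db-r crashes.
  db-r sheds 446 req/s: no online neighbours, lost.
No further crashes.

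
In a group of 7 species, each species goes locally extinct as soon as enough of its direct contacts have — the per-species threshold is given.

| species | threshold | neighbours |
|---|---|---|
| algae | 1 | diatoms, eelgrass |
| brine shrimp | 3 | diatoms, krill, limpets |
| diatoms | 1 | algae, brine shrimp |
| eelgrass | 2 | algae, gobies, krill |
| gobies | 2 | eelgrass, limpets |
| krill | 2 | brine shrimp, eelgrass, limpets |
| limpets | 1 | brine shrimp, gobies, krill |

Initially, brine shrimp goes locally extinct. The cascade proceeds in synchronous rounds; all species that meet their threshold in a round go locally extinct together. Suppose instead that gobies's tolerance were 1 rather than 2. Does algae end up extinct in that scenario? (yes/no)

yes

With gobies's tolerance at 1:
Round 1 — brine shrimp goes locally extinct (initial).
Round 2 — checking thresholds:
  diatoms: 1 of 2 neighbours ≥ 1, goes locally extinct.
  krill: 1 of 3 neighbours < 2, below threshold.
  limpets: 1 of 3 neighbours ≥ 1, goes locally extinct.
Round 3 — checking thresholds:
  algae: 1 of 2 neighbours ≥ 1, goes locally extinct.
  gobies: 1 of 2 neighbours ≥ 1, goes locally extinct.
  krill: 2 of 3 neighbours ≥ 2, goes locally extinct.
Round 4 — checking thresholds:
  eelgrass: 3 of 3 neighbours ≥ 2, goes locally extinct.
Round 5 — no new extinctions; cascade stops.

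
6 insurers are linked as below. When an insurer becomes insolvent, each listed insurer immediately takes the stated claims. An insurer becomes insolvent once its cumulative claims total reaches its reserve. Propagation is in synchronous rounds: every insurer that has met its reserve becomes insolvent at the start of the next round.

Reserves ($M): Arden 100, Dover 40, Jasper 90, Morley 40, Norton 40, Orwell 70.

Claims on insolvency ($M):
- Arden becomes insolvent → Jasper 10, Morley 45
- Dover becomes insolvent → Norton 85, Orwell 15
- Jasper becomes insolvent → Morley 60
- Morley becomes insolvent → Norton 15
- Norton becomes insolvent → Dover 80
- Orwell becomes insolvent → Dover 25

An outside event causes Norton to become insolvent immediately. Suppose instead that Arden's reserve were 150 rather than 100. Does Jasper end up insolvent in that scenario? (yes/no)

no

With Arden's reserve at 150:
Round 1 — Norton becomes insolvent (initial).
  Dover: +80 → 80 ≥ 40
Round 2 — Dover becomes insolvent.
  Orwell: +15 → 15 < 70
No further insolvencies.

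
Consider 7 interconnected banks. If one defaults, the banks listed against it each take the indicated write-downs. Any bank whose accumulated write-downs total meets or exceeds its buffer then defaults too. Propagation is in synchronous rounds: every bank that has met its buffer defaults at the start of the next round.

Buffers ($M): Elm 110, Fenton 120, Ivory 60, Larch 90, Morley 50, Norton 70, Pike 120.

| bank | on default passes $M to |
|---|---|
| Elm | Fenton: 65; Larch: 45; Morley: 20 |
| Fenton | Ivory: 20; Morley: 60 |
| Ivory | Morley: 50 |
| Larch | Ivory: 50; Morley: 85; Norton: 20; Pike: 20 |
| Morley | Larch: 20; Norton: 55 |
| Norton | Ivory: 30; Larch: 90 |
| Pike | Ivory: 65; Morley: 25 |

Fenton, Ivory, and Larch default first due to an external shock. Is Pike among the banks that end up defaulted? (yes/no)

no

Round 1 — Fenton, Ivory, Larch default (initial).
  Morley: +60+50+85 → 195 ≥ 50
  Norton: +20 → 20 < 70
  Pike: +20 → 20 < 120
Round 2 — Morley defaults.
  Norton: +55 → 75 ≥ 70
Round 3 — Norton defaults.
No further defaults.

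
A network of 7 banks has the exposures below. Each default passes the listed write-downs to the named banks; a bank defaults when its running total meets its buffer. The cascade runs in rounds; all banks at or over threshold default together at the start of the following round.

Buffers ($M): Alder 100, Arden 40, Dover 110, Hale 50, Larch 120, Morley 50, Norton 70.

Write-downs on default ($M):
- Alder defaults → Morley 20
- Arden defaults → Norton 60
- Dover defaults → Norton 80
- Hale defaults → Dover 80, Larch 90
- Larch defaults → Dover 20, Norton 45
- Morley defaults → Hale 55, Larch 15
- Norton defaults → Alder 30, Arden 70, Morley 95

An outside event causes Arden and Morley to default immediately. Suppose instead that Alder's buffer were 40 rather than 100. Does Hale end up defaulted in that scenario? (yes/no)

With Alder's buffer at 40:
Round 1 — Arden, Morley default (initial).
  Hale: +55 → 55 ≥ 50
  Larch: +15 → 15 < 120
  Norton: +60 → 60 < 70
Round 2 — Hale defaults.
  Dover: +80 → 80 < 110
  Larch: +90 → 105 < 120
No further defaults.

yes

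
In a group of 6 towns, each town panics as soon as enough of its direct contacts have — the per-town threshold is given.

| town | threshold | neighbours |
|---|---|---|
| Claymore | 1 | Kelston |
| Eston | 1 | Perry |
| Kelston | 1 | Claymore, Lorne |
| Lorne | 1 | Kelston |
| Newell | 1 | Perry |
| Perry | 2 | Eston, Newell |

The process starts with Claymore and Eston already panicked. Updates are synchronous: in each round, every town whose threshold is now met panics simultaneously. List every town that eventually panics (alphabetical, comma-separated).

Round 1 — Claymore, Eston panic (initial).
Round 2 — checking thresholds:
  Kelston: 1 of 2 neighbours ≥ 1, panics.
  Perry: 1 of 2 neighbours < 2, holds.
Round 3 — checking thresholds:
  Lorne: 1 of 1 neighbours ≥ 1, panics.
  Perry: 1 of 2 neighbours < 2, holds.
Round 4 — no new panics; cascade stops.

Claymore, Eston, Kelston, Lorne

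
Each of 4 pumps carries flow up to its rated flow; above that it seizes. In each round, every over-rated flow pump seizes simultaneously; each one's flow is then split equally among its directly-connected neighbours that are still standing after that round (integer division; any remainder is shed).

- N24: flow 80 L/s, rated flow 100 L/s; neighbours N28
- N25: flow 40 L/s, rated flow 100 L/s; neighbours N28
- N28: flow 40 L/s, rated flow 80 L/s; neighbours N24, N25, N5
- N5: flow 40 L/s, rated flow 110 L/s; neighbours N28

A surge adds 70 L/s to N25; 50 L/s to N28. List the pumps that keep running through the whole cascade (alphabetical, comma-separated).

Round 1 — N25 at 110 > 100; N28 at 90 > 80. N25, N28 seize.
  N25 sheds 110 L/s: no online neighbours, lost.
  N28 sheds 90 L/s to N24, N5: 45 each.
    N24: 80+45 = 125 > 100
    N5: 40+45 = 85 ≤ 110
Round 2 — N24 seizes.
  N24 sheds 125 L/s: no online neighbours, lost.
No further seizures.

N5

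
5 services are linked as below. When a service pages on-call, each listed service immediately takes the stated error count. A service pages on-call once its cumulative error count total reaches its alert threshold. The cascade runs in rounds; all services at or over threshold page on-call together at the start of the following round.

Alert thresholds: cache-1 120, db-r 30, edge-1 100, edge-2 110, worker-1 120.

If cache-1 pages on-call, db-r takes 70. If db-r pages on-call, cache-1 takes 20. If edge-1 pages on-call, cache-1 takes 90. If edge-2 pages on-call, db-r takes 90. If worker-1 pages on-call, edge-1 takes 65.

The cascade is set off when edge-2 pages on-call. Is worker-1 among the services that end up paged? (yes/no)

Round 1 — edge-2 pages on-call (initial).
  db-r: +90 → 90 ≥ 30
Round 2 — db-r pages on-call.
  cache-1: +20 → 20 < 120
No further pages.

no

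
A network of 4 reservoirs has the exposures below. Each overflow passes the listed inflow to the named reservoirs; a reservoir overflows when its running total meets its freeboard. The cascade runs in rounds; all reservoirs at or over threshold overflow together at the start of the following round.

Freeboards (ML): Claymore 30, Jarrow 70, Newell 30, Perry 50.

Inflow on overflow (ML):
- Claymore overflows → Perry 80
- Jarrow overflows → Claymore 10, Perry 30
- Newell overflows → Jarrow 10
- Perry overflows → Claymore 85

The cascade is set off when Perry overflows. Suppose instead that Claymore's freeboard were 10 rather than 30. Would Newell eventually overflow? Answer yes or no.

no

With Claymore's freeboard at 10:
Round 1 — Perry overflows (initial).
  Claymore: +85 → 85 ≥ 10
Round 2 — Claymore overflows.
No further overflows.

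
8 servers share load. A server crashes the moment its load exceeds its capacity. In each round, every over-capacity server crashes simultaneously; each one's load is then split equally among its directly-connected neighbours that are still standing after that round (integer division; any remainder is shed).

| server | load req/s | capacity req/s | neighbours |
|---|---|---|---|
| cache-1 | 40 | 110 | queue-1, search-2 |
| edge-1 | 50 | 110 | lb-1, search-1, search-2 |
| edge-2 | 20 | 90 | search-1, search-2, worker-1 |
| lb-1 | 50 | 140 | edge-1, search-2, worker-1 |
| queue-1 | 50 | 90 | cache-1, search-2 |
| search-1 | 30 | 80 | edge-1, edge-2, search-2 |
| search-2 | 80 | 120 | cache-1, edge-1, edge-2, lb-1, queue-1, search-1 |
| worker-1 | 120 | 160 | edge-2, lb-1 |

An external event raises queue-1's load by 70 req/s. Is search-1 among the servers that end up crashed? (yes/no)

no

Round 1 — queue-1 at 120 > 90. queue-1 crashes.
  queue-1 sheds 120 req/s to cache-1, search-2: 60 each.
    cache-1: 40+60 = 100 ≤ 110
    search-2: 80+60 = 140 > 120
Round 2 — search-2 crashes.
  search-2 sheds 140 req/s to cache-1, edge-1, edge-2, lb-1, search-1: 28 each.
    cache-1: 100+28 = 128 > 110
    edge-1: 50+28 = 78 ≤ 110
    edge-2: 20+28 = 48 ≤ 90
    lb-1: 50+28 = 78 ≤ 140
    search-1: 30+28 = 58 ≤ 80
Round 3 — cache-1 crashes.
  cache-1 sheds 128 req/s: no online neighbours, lost.
No further crashes.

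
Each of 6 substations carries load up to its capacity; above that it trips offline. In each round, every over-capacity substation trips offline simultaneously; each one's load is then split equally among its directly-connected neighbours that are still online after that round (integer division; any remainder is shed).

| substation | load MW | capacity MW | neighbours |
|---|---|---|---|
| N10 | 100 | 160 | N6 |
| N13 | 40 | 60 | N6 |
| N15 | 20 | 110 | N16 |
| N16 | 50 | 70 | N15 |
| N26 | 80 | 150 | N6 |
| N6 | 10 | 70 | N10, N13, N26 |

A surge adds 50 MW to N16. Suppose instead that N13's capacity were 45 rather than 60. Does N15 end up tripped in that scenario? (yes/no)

With N13's capacity at 45:
Round 1 — N16 at 100 > 70. N16 trips offline.
  N16 sheds 100 MW to N15: 100 each.
    N15: 20+100 = 120 > 110
Round 2 — N15 trips offline.
  N15 sheds 120 MW: no online neighbours, lost.
No further trips.

yes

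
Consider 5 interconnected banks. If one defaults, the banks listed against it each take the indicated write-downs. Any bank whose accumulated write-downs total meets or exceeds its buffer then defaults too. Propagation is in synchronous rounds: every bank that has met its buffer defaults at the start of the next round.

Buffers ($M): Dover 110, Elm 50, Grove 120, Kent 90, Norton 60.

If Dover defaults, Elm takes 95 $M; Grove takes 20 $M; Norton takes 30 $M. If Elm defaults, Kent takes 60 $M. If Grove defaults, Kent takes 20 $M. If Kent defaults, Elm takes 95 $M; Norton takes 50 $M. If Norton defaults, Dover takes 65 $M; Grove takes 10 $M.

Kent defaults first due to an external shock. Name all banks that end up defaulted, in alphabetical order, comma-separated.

Elm, Kent

Round 1 — Kent defaults (initial).
  Elm: +95 → 95 ≥ 50
  Norton: +50 → 50 < 60
Round 2 — Elm defaults.
No further defaults.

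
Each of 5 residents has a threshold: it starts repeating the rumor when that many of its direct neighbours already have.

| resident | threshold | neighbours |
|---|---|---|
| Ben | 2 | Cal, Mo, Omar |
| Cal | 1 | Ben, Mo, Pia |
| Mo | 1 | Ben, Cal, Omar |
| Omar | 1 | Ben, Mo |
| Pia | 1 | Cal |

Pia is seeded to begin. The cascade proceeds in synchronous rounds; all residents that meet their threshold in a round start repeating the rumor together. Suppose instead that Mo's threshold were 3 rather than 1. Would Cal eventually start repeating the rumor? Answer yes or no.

With Mo's threshold at 3:
Round 1 — Pia starts repeating the rumor (initial).
Round 2 — checking thresholds:
  Cal: 1 of 3 neighbours ≥ 1, starts repeating the rumor.
Round 3 — no new spreads; cascade stops.

yes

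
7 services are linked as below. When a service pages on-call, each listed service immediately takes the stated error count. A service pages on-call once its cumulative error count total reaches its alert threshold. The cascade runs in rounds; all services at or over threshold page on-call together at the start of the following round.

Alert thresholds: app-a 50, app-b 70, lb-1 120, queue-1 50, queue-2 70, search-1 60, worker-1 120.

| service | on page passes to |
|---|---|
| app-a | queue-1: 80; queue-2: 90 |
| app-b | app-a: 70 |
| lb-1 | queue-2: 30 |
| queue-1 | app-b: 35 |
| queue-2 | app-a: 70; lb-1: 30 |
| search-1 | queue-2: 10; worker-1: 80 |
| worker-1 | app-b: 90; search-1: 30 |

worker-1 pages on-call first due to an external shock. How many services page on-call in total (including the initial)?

5

Round 1 — worker-1 pages on-call (initial).
  app-b: +90 → 90 ≥ 70
  search-1: +30 → 30 < 60
Round 2 — app-b pages on-call.
  app-a: +70 → 70 ≥ 50
Round 3 — app-a pages on-call.
  queue-1: +80 → 80 ≥ 50
  queue-2: +90 → 90 ≥ 70
Round 4 — queue-1, queue-2 page on-call.
  lb-1: +30 → 30 < 120
No further pages.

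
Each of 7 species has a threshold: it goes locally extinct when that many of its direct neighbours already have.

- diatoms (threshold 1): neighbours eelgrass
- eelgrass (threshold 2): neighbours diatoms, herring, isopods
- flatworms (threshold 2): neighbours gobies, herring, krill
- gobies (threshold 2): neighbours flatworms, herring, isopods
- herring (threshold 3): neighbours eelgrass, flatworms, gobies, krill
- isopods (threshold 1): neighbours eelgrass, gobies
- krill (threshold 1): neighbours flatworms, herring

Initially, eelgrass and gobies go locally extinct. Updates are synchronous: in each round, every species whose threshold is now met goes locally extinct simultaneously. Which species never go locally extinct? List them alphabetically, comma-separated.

flatworms, herring, krill

Round 1 — eelgrass, gobies go locally extinct (initial).
Round 2 — checking thresholds:
  diatoms: 1 of 1 neighbours ≥ 1, goes locally extinct.
  flatworms: 1 of 3 neighbours < 2, below threshold.
  herring: 2 of 4 neighbours < 3, below threshold.
  isopods: 2 of 2 neighbours ≥ 1, goes locally extinct.
Round 3 — no new extinctions; cascade stops.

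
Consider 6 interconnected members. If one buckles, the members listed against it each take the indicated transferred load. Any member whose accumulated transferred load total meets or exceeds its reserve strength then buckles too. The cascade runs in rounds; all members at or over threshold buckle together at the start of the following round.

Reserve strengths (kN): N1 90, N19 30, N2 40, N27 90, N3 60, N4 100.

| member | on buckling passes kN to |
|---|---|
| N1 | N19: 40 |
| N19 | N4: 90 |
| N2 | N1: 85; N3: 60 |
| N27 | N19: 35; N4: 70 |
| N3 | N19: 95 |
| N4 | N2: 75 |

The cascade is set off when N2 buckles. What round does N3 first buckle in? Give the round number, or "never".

2

Round 1 — N2 buckles (initial).
  N1: +85 → 85 < 90
  N3: +60 → 60 ≥ 60
Round 2 — N3 buckles.
  N19: +95 → 95 ≥ 30
Round 3 — N19 buckles.
  N4: +90 → 90 < 100
No further bucklings.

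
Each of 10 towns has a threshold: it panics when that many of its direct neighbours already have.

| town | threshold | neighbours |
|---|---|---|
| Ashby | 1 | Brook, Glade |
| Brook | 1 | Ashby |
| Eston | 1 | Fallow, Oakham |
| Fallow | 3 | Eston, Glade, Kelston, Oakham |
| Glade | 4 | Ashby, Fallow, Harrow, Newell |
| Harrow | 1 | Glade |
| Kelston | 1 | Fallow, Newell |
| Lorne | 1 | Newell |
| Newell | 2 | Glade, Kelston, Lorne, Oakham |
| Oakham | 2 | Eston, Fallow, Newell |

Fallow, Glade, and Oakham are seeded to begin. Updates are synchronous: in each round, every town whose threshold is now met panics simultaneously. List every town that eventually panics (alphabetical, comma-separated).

Ashby, Brook, Eston, Fallow, Glade, Harrow, Kelston, Lorne, Newell, Oakham

Round 1 — Fallow, Glade, Oakham panic (initial).
Round 2 — checking thresholds:
  Ashby: 1 of 2 neighbours ≥ 1, panics.
  Eston: 2 of 2 neighbours ≥ 1, panics.
  Harrow: 1 of 1 neighbours ≥ 1, panics.
  Kelston: 1 of 2 neighbours ≥ 1, panics.
  Newell: 2 of 4 neighbours ≥ 2, panics.
Round 3 — checking thresholds:
  Brook: 1 of 1 neighbours ≥ 1, panics.
  Lorne: 1 of 1 neighbours ≥ 1, panics.
Round 4 — no new panics; cascade stops.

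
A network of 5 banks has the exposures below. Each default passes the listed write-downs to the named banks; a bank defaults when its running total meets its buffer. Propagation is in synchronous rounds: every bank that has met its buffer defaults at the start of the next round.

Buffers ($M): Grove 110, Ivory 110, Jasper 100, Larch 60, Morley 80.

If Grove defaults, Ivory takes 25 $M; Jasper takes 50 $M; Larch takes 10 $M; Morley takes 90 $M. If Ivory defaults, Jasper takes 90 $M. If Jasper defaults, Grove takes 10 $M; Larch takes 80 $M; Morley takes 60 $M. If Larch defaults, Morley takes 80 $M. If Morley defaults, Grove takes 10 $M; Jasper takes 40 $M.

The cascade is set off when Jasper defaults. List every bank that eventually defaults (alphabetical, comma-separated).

Jasper, Larch, Morley

Round 1 — Jasper defaults (initial).
  Grove: +10 → 10 < 110
  Larch: +80 → 80 ≥ 60
  Morley: +60 → 60 < 80
Round 2 — Larch defaults.
  Morley: +80 → 140 ≥ 80
Round 3 — Morley defaults.
  Grove: +10 → 20 < 110
No further defaults.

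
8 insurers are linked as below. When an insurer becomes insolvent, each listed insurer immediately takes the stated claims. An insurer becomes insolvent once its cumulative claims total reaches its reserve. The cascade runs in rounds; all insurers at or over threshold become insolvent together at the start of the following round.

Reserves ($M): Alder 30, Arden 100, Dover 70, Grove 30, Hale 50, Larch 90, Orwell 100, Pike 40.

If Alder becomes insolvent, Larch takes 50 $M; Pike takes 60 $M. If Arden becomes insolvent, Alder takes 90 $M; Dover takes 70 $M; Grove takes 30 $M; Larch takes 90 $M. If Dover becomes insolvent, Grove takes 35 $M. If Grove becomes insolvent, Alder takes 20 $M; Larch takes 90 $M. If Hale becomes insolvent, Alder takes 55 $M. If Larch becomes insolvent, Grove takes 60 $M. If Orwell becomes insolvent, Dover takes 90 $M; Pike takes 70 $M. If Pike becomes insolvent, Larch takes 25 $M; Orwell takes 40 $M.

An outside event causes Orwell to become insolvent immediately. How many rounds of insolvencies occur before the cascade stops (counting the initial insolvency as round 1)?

Round 1 — Orwell becomes insolvent (initial).
  Dover: +90 → 90 ≥ 70
  Pike: +70 → 70 ≥ 40
Round 2 — Dover, Pike become insolvent.
  Grove: +35 → 35 ≥ 30
  Larch: +25 → 25 < 90
Round 3 — Grove becomes insolvent.
  Alder: +20 → 20 < 30
  Larch: +90 → 115 ≥ 90
Round 4 — Larch becomes insolvent.
No further insolvencies.

4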